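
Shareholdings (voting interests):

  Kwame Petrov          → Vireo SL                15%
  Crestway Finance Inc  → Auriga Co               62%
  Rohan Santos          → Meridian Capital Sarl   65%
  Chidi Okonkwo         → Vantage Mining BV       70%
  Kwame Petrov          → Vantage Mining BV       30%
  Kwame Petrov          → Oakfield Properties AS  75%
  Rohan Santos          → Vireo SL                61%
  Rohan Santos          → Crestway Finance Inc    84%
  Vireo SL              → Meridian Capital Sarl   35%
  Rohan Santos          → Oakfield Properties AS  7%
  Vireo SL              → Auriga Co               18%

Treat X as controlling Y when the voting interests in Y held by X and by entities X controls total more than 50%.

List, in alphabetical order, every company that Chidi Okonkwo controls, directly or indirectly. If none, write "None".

Vantage Mining BV

Chidi holds 70% of Vantage, so Chidi controls Vantage.
No other company's threshold is met.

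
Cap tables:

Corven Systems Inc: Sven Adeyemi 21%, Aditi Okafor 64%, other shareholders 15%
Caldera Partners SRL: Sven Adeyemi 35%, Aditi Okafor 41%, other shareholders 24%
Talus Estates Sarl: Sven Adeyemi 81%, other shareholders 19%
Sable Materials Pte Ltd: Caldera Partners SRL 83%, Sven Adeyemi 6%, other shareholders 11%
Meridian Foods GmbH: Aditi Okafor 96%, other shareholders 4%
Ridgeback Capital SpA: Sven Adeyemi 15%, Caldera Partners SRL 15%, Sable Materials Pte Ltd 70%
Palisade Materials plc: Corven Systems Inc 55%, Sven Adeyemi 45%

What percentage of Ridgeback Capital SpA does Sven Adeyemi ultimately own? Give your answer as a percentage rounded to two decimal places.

44.79%

Sven reaches Ridgeback along 4 paths.
Direct stake: 15% = 15%.
Via Caldera: 35% × 15% = 5.25%.
Via Caldera → Sable: 35% × 83% × 70% = 20.335%.
Via Sable: 6% × 70% = 4.2%.
Total: 15% + 5.25% + 20.335% + 4.2% = 44.785%.
Rounded: 44.79%.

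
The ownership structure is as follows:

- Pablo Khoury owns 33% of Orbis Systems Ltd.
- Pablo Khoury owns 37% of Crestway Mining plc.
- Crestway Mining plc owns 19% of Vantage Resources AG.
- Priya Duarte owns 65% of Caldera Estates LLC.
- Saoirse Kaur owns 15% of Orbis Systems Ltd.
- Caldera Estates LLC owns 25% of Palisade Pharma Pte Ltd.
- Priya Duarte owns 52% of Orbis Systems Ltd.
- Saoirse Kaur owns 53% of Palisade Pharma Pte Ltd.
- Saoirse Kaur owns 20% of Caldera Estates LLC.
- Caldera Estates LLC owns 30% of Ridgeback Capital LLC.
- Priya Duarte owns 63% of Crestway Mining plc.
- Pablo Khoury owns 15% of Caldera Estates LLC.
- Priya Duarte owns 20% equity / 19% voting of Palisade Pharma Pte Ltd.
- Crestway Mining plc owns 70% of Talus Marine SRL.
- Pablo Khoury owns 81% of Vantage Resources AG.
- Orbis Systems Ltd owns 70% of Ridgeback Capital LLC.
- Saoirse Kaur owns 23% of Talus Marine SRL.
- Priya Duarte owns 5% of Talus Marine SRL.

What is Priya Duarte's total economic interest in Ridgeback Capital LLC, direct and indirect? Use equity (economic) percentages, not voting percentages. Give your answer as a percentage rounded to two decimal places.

55.90%

Priya reaches Ridgeback along 2 paths.
Via Orbis: 52% × 70% = 36.4%.
Via Caldera: 65% × 30% = 19.5%.
Total: 36.4% + 19.5% = 55.9%.
Rounded: 55.90%.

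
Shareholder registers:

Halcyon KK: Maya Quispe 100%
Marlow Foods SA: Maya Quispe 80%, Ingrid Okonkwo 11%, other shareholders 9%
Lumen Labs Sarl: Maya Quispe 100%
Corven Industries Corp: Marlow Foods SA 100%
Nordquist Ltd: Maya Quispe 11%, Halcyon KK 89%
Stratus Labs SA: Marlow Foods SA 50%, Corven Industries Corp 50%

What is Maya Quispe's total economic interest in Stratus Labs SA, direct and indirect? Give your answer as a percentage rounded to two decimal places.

Maya reaches Stratus along 2 paths.
Via Marlow: 80% × 50% = 40%.
Via Marlow → Corven: 80% × 100% × 50% = 40%.
Total: 40% + 40% = 80%.
Rounded: 80.00%.

80.00%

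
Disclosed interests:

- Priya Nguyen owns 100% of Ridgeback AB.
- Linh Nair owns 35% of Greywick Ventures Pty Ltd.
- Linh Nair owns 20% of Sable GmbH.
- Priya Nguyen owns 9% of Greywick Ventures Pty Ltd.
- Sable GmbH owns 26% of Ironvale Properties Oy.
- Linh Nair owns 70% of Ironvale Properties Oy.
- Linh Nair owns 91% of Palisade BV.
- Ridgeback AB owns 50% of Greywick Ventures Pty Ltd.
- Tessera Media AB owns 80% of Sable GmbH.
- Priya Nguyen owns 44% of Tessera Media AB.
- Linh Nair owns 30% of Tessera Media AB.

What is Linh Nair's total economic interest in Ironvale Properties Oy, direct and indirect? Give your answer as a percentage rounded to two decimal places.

Linh reaches Ironvale along 3 paths.
Direct stake: 70% = 70%.
Via Sable: 20% × 26% = 5.2%.
Via Tessera → Sable: 30% × 80% × 26% = 6.24%.
Total: 70% + 5.2% + 6.24% = 81.44%.

81.44%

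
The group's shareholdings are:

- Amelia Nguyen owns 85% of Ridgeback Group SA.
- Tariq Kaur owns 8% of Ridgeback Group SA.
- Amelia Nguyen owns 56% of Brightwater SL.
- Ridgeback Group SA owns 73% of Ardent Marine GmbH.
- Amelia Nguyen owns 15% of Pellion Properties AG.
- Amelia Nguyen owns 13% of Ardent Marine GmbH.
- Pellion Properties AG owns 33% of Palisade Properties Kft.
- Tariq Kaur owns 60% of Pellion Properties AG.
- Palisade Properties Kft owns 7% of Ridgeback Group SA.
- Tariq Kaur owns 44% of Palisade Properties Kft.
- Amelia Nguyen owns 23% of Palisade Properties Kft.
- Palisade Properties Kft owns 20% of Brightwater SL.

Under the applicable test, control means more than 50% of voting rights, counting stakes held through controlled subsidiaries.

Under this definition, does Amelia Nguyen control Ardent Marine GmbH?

Yes

Amelia holds 85% of Ridgeback, so Amelia controls Ridgeback.
Ridgeback and Amelia together hold 73% + 13% = 86% of Ardent, so Amelia controls Ardent.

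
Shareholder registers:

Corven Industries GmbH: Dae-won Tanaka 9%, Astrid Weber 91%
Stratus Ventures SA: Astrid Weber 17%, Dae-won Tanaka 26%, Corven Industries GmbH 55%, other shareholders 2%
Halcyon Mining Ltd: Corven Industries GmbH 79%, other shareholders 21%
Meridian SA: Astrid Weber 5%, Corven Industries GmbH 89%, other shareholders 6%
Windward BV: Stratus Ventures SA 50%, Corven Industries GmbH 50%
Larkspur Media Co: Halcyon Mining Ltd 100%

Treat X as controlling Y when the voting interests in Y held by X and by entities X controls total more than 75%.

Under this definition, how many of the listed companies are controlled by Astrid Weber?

4

Astrid holds 91% of Corven, so Astrid controls Corven.
Corven holds 79% of Halcyon, so Astrid controls Halcyon.
Astrid and Corven together hold 5% + 89% = 94% of Meridian, so Astrid controls Meridian.
Halcyon holds 100% of Larkspur, so Astrid controls Larkspur.
No other company's threshold is met.
Astrid controls 4 companies.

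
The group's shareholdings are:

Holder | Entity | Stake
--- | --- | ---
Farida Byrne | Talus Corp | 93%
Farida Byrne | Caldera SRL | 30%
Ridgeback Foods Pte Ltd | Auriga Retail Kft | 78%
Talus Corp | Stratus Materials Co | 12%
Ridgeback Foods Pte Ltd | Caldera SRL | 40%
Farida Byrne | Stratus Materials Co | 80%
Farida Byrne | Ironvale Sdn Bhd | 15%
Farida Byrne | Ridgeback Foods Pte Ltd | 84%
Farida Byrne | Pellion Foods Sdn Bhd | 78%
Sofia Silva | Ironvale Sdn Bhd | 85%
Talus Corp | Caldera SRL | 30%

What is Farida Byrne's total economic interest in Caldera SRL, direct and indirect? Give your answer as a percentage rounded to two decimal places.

91.50%

Farida reaches Caldera along 3 paths.
Direct stake: 30% = 30%.
Via Ridgeback: 84% × 40% = 33.6%.
Via Talus: 93% × 30% = 27.9%.
Total: 30% + 33.6% + 27.9% = 91.5%.
Rounded: 91.50%.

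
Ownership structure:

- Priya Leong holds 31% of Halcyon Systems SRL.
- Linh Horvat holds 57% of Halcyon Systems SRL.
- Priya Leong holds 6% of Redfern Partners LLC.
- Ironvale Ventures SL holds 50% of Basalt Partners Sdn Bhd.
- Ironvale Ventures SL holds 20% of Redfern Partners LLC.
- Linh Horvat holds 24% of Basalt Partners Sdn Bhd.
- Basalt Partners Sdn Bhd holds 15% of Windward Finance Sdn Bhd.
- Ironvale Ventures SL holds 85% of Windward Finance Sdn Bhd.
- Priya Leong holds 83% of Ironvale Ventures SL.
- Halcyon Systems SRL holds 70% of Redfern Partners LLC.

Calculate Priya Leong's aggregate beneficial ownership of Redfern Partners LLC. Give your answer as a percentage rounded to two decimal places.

Priya reaches Redfern along 3 paths.
Via Halcyon: 31% × 70% = 21.7%.
Via Ironvale: 83% × 20% = 16.6%.
Direct stake: 6% = 6%.
Total: 21.7% + 16.6% + 6% = 44.3%.
Rounded: 44.30%.

44.30%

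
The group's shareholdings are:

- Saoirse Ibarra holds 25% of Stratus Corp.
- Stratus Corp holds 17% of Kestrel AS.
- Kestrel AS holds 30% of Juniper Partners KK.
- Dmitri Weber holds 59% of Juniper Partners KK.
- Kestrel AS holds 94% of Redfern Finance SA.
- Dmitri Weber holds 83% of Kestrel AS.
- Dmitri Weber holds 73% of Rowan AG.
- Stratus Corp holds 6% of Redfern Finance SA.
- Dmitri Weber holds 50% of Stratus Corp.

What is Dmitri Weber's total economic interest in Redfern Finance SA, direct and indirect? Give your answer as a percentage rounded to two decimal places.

89.01%

Dmitri reaches Redfern along 3 paths.
Via Stratus: 50% × 6% = 3%.
Via Kestrel: 83% × 94% = 78.02%.
Via Stratus → Kestrel: 50% × 17% × 94% = 7.99%.
Total: 3% + 78.02% + 7.99% = 89.01%.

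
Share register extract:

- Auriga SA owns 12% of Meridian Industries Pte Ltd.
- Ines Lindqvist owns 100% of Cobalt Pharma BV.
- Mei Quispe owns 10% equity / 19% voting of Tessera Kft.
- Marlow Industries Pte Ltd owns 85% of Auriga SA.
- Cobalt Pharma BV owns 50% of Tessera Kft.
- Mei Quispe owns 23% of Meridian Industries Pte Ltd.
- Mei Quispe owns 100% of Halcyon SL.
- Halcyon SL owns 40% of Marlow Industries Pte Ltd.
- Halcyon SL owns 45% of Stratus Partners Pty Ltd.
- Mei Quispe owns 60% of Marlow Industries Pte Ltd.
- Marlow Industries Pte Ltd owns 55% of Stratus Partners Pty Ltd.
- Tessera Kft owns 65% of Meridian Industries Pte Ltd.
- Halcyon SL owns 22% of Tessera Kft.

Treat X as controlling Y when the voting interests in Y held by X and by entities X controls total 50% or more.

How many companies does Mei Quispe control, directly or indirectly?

Mei holds 100% of Halcyon, so Mei controls Halcyon.
Halcyon and Mei together hold 40% + 60% = 100% of Marlow, so Mei controls Marlow.
Marlow and Halcyon together hold 55% + 45% = 100% of Stratus, so Mei controls Stratus.
Marlow holds 85% of Auriga, so Mei controls Auriga.
No other company's threshold is met.
Mei controls 4 companies.

4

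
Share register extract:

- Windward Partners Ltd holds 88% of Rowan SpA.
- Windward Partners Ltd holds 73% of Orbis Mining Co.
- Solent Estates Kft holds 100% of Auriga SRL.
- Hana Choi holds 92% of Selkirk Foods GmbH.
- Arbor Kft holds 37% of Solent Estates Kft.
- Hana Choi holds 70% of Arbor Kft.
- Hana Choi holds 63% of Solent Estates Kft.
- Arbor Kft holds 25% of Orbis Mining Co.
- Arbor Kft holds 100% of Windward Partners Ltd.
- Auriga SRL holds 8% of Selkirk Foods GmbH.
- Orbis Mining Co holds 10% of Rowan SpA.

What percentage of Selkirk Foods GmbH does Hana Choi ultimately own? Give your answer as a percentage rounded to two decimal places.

Hana reaches Selkirk along 3 paths.
Direct stake: 92% = 92%.
Via Arbor → Solent → Auriga: 70% × 37% × 100% × 8% = 2.072%.
Via Solent → Auriga: 63% × 100% × 8% = 5.04%.
Total: 92% + 2.072% + 5.04% = 99.112%.
Rounded: 99.11%.

99.11%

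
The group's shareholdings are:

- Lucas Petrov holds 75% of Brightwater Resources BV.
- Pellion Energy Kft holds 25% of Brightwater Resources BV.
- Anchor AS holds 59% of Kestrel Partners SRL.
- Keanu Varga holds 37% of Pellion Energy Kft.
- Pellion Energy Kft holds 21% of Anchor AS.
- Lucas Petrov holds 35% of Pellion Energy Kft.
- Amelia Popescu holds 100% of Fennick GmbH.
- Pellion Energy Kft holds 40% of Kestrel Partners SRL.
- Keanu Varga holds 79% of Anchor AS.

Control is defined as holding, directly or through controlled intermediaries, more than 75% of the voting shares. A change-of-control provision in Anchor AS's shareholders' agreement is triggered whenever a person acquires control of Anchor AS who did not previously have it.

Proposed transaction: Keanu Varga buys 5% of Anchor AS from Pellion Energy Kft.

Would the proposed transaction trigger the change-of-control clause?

No

The purchase adds only to Keanu's holdings (Pellion's stake shrinks), so Keanu is the only person who could newly come to control Anchor.
Keanu holds 79% of Anchor, so Keanu controls Anchor.
So Keanu already controls Anchor before the transaction.
After the purchase, Keanu's direct stake in Anchor rises to 79% + 5% = 84%, and Pellion's stake falls to 16%.
Keanu controlled Anchor already, so this is not a new person acquiring control; every other person's position is unchanged or reduced.
No new person acquires control, so the clause is not triggered.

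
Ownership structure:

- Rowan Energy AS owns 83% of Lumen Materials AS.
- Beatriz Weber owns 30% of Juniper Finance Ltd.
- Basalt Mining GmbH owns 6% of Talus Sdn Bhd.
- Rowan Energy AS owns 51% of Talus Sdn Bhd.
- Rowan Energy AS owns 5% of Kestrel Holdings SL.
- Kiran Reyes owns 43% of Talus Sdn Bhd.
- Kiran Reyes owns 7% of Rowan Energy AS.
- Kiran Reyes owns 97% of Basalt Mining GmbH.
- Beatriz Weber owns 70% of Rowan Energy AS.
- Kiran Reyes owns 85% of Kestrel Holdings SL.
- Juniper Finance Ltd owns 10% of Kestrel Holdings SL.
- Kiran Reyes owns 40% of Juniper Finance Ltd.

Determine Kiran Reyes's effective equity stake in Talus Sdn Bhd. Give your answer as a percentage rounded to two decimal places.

Kiran reaches Talus along 3 paths.
Via Basalt: 97% × 6% = 5.82%.
Direct stake: 43% = 43%.
Via Rowan: 7% × 51% = 3.57%.
Total: 5.82% + 43% + 3.57% = 52.39%.

52.39%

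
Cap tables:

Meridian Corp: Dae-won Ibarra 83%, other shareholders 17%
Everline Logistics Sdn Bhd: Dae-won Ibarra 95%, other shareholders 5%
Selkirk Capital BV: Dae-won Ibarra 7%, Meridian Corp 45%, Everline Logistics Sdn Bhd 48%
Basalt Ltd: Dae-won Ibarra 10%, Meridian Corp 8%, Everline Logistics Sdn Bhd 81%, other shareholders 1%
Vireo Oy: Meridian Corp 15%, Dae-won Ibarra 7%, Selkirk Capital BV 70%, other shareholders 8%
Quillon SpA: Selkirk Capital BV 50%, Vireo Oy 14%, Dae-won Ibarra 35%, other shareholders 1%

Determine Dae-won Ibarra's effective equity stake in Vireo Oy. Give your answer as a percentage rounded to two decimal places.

82.42%

Dae-won reaches Vireo along 5 paths.
Via Meridian: 83% × 15% = 12.45%.
Direct stake: 7% = 7%.
Via Selkirk: 7% × 70% = 4.9%.
Via Meridian → Selkirk: 83% × 45% × 70% = 26.145%.
Via Everline → Selkirk: 95% × 48% × 70% = 31.92%.
Total: 12.45% + 7% + 4.9% + 26.145% + 31.92% = 82.415%.
Rounded: 82.42%.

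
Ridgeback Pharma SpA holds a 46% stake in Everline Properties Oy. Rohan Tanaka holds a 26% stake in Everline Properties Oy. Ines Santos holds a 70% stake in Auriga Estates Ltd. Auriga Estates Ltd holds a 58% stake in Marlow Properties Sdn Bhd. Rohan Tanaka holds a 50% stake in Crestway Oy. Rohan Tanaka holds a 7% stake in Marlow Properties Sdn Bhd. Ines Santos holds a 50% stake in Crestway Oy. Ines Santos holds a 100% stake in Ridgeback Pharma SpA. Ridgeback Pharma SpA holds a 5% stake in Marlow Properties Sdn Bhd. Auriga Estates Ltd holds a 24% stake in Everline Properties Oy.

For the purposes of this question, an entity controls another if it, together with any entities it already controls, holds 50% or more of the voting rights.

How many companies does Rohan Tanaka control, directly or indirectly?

Rohan holds 50% of Crestway, so Rohan controls Crestway.
No other company's threshold is met.
Rohan controls 1 company.

1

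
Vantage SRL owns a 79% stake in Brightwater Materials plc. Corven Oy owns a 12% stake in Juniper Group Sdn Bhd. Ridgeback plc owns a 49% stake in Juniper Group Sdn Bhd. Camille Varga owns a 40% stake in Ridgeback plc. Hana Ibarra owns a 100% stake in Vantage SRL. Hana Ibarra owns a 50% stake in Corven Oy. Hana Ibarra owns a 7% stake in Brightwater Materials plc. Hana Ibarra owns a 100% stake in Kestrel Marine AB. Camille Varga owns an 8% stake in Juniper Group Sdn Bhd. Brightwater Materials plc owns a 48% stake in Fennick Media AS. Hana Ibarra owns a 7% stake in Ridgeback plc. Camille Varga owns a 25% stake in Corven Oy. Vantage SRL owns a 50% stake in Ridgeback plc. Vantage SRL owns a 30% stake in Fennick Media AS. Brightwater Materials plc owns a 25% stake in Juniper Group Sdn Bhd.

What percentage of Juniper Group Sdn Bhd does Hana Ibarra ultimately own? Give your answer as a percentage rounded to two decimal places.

Hana reaches Juniper along 5 paths.
Via Vantage → Brightwater: 100% × 79% × 25% = 19.75%.
Via Brightwater: 7% × 25% = 1.75%.
Via Ridgeback: 7% × 49% = 3.43%.
Via Vantage → Ridgeback: 100% × 50% × 49% = 24.5%.
Via Corven: 50% × 12% = 6%.
Total: 19.75% + 1.75% + 3.43% + 24.5% + 6% = 55.43%.

55.43%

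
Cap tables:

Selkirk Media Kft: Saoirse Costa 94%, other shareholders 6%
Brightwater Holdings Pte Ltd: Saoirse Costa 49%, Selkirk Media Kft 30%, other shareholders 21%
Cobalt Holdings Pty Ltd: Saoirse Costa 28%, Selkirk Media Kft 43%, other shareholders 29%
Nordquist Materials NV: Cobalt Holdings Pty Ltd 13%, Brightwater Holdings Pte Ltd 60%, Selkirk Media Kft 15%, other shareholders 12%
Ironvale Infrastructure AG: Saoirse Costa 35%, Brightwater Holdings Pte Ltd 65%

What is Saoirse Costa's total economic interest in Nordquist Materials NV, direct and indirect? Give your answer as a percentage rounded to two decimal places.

69.31%

Saoirse reaches Nordquist along 5 paths.
Via Cobalt: 28% × 13% = 3.64%.
Via Selkirk → Cobalt: 94% × 43% × 13% = 5.2546%.
Via Brightwater: 49% × 60% = 29.4%.
Via Selkirk → Brightwater: 94% × 30% × 60% = 16.92%.
Via Selkirk: 94% × 15% = 14.1%.
Total: 3.64% + 5.2546% + 29.4% + 16.92% + 14.1% = 69.3146%.
Rounded: 69.31%.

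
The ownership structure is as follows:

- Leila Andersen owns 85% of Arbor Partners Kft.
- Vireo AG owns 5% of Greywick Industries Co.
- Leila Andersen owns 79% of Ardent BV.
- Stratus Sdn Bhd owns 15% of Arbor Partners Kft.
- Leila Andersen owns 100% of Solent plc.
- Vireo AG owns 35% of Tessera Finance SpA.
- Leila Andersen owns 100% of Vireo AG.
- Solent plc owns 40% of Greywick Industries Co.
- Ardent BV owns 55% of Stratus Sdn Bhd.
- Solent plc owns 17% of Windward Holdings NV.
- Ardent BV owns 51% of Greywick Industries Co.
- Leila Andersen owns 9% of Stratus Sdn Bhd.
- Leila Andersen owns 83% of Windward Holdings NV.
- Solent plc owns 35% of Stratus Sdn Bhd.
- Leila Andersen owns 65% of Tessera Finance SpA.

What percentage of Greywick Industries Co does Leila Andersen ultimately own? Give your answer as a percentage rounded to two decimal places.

Leila reaches Greywick along 3 paths.
Via Solent: 100% × 40% = 40%.
Via Ardent: 79% × 51% = 40.29%.
Via Vireo: 100% × 5% = 5%.
Total: 40% + 40.29% + 5% = 85.29%.

85.29%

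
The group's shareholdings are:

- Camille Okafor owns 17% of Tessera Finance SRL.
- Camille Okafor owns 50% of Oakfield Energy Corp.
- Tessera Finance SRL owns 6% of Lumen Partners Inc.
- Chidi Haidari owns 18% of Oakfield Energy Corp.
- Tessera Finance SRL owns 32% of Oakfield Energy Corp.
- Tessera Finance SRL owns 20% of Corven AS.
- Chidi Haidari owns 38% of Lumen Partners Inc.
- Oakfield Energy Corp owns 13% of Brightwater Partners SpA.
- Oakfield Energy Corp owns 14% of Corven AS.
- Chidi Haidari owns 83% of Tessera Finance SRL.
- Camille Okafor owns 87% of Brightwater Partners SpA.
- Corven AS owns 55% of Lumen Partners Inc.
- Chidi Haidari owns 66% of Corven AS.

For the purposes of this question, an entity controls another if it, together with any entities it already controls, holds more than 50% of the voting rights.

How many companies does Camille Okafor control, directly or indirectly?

1

Camille holds 87% of Brightwater, so Camille controls Brightwater.
No other company's threshold is met.
Camille controls 1 company.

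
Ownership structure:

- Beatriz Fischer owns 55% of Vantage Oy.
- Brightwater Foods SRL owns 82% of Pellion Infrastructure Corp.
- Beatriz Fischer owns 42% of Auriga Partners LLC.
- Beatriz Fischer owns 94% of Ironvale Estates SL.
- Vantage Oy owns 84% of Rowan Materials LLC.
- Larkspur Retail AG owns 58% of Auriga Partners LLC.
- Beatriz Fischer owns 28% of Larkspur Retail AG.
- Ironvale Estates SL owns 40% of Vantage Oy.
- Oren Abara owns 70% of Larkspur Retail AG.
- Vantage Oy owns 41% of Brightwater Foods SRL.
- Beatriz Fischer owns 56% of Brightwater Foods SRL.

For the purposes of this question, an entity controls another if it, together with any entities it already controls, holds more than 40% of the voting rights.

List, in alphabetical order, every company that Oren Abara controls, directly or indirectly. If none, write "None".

Auriga Partners LLC, Larkspur Retail AG

Oren holds 70% of Larkspur, so Oren controls Larkspur.
Larkspur holds 58% of Auriga, so Oren controls Auriga.
No other company's threshold is met.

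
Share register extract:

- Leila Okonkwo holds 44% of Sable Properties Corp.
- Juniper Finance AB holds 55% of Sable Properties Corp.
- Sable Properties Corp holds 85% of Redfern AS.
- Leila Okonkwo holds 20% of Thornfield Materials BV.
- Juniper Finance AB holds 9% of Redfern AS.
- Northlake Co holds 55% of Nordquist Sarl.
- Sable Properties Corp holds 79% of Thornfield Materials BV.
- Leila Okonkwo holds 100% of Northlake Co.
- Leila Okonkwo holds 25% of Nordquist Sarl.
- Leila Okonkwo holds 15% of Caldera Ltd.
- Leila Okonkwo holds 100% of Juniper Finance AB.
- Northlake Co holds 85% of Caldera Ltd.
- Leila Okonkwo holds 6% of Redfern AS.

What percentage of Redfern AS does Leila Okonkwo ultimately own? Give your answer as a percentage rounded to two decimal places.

99.15%

Leila reaches Redfern along 4 paths.
Via Juniper: 100% × 9% = 9%.
Via Sable: 44% × 85% = 37.4%.
Via Juniper → Sable: 100% × 55% × 85% = 46.75%.
Direct stake: 6% = 6%.
Total: 9% + 37.4% + 46.75% + 6% = 99.15%.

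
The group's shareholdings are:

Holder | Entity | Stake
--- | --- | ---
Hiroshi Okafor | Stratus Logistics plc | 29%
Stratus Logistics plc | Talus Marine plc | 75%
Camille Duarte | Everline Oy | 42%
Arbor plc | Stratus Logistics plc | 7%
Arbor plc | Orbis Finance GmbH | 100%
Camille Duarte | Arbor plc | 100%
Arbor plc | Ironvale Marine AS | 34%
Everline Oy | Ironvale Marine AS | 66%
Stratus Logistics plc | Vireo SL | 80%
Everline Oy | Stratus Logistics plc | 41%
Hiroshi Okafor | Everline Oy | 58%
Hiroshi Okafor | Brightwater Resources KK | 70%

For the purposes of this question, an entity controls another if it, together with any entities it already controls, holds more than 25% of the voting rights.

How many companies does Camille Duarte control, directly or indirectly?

Camille holds 100% of Arbor, so Camille controls Arbor.
Camille holds 42% of Everline, so Camille controls Everline.
Everline and Arbor together hold 66% + 34% = 100% of Ironvale, so Camille controls Ironvale.
Arbor and Everline together hold 7% + 41% = 48% of Stratus, so Camille controls Stratus.
Arbor holds 100% of Orbis, so Camille controls Orbis.
Stratus holds 80% of Vireo, so Camille controls Vireo.
Stratus holds 75% of Talus, so Camille controls Talus.
No other company's threshold is met.
Camille controls 7 companies.

7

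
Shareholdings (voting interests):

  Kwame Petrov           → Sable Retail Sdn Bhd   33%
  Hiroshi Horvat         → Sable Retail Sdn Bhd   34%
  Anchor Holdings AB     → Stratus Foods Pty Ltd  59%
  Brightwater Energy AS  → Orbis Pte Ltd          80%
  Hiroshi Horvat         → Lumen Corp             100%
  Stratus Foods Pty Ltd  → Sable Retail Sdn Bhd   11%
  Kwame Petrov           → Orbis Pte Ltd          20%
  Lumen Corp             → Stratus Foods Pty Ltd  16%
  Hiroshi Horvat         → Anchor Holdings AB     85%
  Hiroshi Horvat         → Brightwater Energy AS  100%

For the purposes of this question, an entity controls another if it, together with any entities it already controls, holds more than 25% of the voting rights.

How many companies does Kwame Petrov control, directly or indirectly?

Kwame holds 33% of Sable, so Kwame controls Sable.
No other company's threshold is met.
Kwame controls 1 company.

1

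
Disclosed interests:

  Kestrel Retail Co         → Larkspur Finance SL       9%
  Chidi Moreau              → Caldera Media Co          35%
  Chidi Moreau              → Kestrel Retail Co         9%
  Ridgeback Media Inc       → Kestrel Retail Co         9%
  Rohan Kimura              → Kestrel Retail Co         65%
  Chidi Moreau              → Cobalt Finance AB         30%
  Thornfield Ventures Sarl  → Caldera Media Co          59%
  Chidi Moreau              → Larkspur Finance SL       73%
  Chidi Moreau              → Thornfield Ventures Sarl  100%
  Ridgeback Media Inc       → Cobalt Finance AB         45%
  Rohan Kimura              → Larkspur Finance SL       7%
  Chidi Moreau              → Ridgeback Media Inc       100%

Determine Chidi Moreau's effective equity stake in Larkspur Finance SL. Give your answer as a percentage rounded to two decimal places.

Chidi reaches Larkspur along 3 paths.
Direct stake: 73% = 73%.
Via Kestrel: 9% × 9% = 0.81%.
Via Ridgeback → Kestrel: 100% × 9% × 9% = 0.81%.
Total: 73% + 0.81% + 0.81% = 74.62%.

74.62%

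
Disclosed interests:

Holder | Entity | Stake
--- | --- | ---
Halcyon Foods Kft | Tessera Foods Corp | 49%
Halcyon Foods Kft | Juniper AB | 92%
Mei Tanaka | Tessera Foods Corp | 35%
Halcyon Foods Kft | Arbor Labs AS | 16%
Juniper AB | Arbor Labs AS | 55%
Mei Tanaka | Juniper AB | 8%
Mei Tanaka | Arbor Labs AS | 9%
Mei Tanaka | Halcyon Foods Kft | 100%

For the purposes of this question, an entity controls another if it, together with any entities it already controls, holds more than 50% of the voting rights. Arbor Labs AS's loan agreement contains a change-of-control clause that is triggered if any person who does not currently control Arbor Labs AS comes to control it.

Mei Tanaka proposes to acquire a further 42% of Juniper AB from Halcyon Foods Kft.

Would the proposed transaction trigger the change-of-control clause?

The purchase adds only to Mei's holdings (Halcyon's stake shrinks), so Mei is the only person who could newly come to control Arbor.
Mei holds 100% of Halcyon, so Mei controls Halcyon.
Halcyon and Mei together hold 92% + 8% = 100% of Juniper, so Mei controls Juniper.
Halcyon and Mei and Juniper together hold 16% + 9% + 55% = 80% of Arbor, so Mei controls Arbor.
So Mei already controls Arbor before the transaction.
After the purchase, Mei's direct stake in Juniper rises to 8% + 42% = 50%, and Halcyon's stake falls to 50%.
Mei controlled Arbor already, so this is not a new person acquiring control; every other person's position is unchanged or reduced.
No new person acquires control, so the clause is not triggered.

No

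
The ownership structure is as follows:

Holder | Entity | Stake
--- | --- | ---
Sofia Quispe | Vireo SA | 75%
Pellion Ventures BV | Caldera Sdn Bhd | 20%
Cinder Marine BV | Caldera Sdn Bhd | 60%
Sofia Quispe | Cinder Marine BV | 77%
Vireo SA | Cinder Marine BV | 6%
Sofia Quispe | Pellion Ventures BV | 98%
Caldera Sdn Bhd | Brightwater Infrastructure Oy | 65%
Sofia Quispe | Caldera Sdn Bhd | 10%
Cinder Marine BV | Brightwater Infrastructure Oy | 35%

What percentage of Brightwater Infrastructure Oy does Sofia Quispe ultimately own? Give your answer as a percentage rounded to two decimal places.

Sofia reaches Brightwater along 6 paths.
Via Cinder: 77% × 35% = 26.95%.
Via Vireo → Cinder: 75% × 6% × 35% = 1.575%.
Via Pellion → Caldera: 98% × 20% × 65% = 12.74%.
Via Cinder → Caldera: 77% × 60% × 65% = 30.03%.
Via Vireo → Cinder → Caldera: 75% × 6% × 60% × 65% = 1.755%.
Via Caldera: 10% × 65% = 6.5%.
Total: 26.95% + 1.575% + 12.74% + 30.03% + 1.755% + 6.5% = 79.55%.

79.55%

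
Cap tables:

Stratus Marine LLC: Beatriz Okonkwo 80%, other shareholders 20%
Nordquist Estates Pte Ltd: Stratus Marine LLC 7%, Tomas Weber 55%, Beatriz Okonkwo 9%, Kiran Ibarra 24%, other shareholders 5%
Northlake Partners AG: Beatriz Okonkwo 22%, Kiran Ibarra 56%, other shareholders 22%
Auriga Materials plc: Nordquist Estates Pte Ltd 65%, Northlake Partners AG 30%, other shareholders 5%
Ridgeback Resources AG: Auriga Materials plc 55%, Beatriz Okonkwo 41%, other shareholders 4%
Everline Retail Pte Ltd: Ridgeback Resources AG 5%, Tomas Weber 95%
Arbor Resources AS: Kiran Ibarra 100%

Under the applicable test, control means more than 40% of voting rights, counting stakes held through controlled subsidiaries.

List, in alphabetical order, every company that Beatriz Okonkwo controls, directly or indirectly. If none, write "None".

Beatriz holds 80% of Stratus, so Beatriz controls Stratus.
Beatriz holds 41% of Ridgeback, so Beatriz controls Ridgeback.
No other company's threshold is met.

Ridgeback Resources AG, Stratus Marine LLC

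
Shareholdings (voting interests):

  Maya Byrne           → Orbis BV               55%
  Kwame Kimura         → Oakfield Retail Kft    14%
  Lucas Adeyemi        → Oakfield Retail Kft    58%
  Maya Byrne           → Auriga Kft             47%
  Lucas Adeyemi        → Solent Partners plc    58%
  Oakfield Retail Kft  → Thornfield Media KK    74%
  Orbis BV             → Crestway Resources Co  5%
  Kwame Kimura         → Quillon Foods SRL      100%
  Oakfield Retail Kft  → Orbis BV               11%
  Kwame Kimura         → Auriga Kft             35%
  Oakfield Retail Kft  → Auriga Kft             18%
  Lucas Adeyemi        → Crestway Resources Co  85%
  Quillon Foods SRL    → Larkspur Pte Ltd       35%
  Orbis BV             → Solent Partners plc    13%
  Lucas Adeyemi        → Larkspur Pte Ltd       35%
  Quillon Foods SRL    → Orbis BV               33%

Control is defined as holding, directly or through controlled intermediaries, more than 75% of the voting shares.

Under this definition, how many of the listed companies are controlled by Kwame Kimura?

1

Kwame holds 100% of Quillon, so Kwame controls Quillon.
No other company's threshold is met.
Kwame controls 1 company.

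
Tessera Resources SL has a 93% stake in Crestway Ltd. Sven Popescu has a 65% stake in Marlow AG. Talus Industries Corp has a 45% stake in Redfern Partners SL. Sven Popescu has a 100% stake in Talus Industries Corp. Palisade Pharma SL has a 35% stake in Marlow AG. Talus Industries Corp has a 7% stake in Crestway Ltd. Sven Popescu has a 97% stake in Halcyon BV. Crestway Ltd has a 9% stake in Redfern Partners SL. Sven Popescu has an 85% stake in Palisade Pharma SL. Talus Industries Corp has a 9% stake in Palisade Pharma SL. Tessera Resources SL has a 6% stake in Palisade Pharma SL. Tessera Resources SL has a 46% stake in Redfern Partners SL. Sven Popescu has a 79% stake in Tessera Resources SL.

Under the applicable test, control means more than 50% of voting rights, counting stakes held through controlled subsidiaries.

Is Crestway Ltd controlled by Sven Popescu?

Yes

Sven holds 79% of Tessera, so Sven controls Tessera.
Sven holds 100% of Talus, so Sven controls Talus.
Tessera and Talus together hold 93% + 7% = 100% of Crestway, so Sven controls Crestway.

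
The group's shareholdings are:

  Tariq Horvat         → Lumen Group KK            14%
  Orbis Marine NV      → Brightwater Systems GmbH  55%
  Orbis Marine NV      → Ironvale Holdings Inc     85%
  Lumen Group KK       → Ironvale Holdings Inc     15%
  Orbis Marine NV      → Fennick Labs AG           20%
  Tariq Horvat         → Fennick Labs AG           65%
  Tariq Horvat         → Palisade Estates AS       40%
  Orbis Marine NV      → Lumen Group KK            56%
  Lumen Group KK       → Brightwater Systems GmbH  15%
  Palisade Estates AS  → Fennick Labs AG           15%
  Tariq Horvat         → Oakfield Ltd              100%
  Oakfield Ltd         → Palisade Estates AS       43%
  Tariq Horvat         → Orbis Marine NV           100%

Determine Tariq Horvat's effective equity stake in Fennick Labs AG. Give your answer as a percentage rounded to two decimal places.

Tariq reaches Fennick along 4 paths.
Via Orbis: 100% × 20% = 20%.
Direct stake: 65% = 65%.
Via Palisade: 40% × 15% = 6%.
Via Oakfield → Palisade: 100% × 43% × 15% = 6.45%.
Total: 20% + 65% + 6% + 6.45% = 97.45%.

97.45%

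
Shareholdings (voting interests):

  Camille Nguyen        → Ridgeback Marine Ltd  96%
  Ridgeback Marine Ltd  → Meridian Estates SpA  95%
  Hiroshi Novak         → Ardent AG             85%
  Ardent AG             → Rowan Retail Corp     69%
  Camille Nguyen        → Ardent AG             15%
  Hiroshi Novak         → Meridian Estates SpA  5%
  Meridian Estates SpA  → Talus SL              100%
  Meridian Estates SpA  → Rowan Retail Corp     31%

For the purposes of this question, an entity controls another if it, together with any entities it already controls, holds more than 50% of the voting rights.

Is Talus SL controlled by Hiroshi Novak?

Hiroshi holds 85% of Ardent, so Hiroshi controls Ardent.
Ardent holds 69% of Rowan, so Hiroshi controls Rowan.
Neither Hiroshi nor any entity Hiroshi controls holds any voting interest in Talus.
So Hiroshi does not control Talus.

No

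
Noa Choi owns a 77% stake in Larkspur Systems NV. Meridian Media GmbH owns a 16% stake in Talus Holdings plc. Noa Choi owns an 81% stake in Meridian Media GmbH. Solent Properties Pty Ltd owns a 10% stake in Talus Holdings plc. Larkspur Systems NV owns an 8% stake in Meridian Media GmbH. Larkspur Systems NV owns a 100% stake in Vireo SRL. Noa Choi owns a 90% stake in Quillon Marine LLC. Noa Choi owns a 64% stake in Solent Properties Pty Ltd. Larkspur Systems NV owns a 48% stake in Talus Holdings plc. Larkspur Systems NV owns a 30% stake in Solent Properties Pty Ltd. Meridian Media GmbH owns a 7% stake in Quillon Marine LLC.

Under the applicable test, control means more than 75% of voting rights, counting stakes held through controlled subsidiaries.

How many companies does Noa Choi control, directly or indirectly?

5

Noa holds 77% of Larkspur, so Noa controls Larkspur.
Larkspur and Noa together hold 30% + 64% = 94% of Solent, so Noa controls Solent.
Larkspur and Noa together hold 8% + 81% = 89% of Meridian, so Noa controls Meridian.
Larkspur holds 100% of Vireo, so Noa controls Vireo.
Meridian and Noa together hold 7% + 90% = 97% of Quillon, so Noa controls Quillon.
No other company's threshold is met.
Noa controls 5 companies.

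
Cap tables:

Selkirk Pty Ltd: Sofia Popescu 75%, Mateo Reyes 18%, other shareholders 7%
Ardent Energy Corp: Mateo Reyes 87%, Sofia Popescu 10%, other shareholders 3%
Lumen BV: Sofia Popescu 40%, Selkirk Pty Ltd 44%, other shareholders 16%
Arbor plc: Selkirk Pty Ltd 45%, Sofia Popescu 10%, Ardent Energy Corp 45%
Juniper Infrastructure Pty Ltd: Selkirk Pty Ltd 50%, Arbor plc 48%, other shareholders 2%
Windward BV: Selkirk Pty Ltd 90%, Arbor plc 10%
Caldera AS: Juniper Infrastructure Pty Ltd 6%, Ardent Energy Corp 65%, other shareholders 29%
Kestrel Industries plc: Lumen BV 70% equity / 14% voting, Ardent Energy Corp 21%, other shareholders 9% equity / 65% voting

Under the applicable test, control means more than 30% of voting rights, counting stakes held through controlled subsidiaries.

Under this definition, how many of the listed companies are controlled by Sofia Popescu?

5

Sofia holds 75% of Selkirk, so Sofia controls Selkirk.
Sofia and Selkirk together hold 40% + 44% = 84% of Lumen, so Sofia controls Lumen.
Selkirk and Sofia together hold 45% + 10% = 55% of Arbor, so Sofia controls Arbor.
Selkirk and Arbor together hold 50% + 48% = 98% of Juniper, so Sofia controls Juniper.
Selkirk and Arbor together hold 90% + 10% = 100% of Windward, so Sofia controls Windward.
No other company's threshold is met.
Sofia controls 5 companies.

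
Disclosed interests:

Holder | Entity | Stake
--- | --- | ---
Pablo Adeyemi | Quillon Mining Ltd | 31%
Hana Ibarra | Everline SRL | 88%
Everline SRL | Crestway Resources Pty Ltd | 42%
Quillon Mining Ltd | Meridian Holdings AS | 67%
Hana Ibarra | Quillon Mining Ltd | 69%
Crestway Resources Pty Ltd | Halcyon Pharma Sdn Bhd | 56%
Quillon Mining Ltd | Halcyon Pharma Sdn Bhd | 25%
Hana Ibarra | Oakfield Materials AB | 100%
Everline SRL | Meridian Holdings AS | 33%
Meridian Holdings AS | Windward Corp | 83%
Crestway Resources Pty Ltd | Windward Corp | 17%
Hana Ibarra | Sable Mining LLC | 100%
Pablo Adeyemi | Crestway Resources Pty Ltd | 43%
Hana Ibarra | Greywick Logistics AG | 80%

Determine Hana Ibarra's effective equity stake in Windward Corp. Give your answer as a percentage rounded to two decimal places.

Hana reaches Windward along 3 paths.
Via Quillon → Meridian: 69% × 67% × 83% = 38.3709%.
Via Everline → Meridian: 88% × 33% × 83% = 24.1032%.
Via Everline → Crestway: 88% × 42% × 17% = 6.2832%.
Total: 38.3709% + 24.1032% + 6.2832% = 68.7573%.
Rounded: 68.76%.

68.76%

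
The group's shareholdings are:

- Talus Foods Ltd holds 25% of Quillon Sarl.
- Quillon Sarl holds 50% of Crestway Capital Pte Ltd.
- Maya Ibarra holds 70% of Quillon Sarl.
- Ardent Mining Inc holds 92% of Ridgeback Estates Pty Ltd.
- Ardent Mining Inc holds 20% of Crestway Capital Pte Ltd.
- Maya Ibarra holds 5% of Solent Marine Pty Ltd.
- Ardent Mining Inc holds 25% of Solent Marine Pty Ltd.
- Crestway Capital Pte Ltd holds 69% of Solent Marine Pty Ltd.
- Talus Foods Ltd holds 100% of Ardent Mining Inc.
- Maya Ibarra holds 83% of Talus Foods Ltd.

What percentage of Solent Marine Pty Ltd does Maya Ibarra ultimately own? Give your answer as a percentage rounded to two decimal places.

68.51%

Maya reaches Solent along 5 paths.
Direct stake: 5% = 5%.
Via Talus → Ardent → Crestway: 83% × 100% × 20% × 69% = 11.454%.
Via Talus → Quillon → Crestway: 83% × 25% × 50% × 69% = 7.15875%.
Via Quillon → Crestway: 70% × 50% × 69% = 24.15%.
Via Talus → Ardent: 83% × 100% × 25% = 20.75%.
Total: 5% + 11.454% + 7.15875% + 24.15% + 20.75% = 68.51275%.
Rounded: 68.51%.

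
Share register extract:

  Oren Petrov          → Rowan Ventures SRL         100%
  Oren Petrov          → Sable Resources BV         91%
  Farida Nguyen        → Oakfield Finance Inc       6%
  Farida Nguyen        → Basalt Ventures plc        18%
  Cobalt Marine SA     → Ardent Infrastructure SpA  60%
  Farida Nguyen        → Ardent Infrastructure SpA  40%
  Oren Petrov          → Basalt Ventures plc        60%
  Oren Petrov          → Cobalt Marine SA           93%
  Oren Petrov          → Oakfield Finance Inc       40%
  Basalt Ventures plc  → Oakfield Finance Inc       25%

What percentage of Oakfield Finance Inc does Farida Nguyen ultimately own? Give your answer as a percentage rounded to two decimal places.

10.50%

Farida reaches Oakfield along 2 paths.
Direct stake: 6% = 6%.
Via Basalt: 18% × 25% = 4.5%.
Total: 6% + 4.5% = 10.5%.
Rounded: 10.50%.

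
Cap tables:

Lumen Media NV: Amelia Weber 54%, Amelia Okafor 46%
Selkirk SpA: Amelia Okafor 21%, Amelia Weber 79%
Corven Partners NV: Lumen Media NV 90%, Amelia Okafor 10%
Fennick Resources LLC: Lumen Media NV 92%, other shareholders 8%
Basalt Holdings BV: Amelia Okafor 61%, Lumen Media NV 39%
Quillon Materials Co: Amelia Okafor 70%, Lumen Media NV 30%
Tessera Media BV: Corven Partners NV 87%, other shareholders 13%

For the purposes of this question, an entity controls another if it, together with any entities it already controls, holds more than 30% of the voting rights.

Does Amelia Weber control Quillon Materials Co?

Amelia Weber holds 54% of Lumen, so Amelia Weber controls Lumen.
Amelia Weber holds 79% of Selkirk, so Amelia Weber controls Selkirk.
Lumen holds 90% of Corven, so Amelia Weber controls Corven.
Lumen holds 92% of Fennick, so Amelia Weber controls Fennick.
Lumen holds 39% of Basalt, so Amelia Weber controls Basalt.
Corven holds 87% of Tessera, so Amelia Weber controls Tessera.
In Quillon, Amelia Weber's side holds only 30%, not > 30%.
So Amelia Weber does not control Quillon.

No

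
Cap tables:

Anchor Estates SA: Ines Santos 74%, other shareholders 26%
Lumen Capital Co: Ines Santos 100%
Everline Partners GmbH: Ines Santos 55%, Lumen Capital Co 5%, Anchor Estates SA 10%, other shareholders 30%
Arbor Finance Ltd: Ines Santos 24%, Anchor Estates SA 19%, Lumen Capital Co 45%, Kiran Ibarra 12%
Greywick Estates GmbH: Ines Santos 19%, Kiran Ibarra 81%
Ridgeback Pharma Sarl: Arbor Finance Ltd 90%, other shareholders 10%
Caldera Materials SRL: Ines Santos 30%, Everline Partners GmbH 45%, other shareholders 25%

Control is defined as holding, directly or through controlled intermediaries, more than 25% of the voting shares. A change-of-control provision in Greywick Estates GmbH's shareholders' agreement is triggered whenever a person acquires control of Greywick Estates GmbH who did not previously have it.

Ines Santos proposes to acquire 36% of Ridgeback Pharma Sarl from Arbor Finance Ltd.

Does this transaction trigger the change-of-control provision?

The purchase adds only to Ines's holdings (Arbor's stake shrinks), so Ines is the only person who could newly come to control Greywick.
Ines holds 74% of Anchor, so Ines controls Anchor.
Ines holds 100% of Lumen, so Ines controls Lumen.
Ines and Lumen and Anchor together hold 55% + 5% + 10% = 70% of Everline, so Ines controls Everline.
Ines and Anchor and Lumen together hold 24% + 19% + 45% = 88% of Arbor, so Ines controls Arbor.
Arbor holds 90% of Ridgeback, so Ines controls Ridgeback.
Ines and Everline together hold 30% + 45% = 75% of Caldera, so Ines controls Caldera.
In Greywick, Ines's side holds only 19%, not > 25%.
So before the transaction, Ines does not control Greywick.
After the purchase, Ines holds 36% of Ridgeback directly, and Arbor's stake falls to 54%.
Arbor and Ines together hold 54% + 36% = 90% of Ridgeback, so Ines controls Ridgeback.
After the transaction, Ines's side holds 19% of Greywick, not > 25%, so Ines still does not control Greywick.
No new person acquires control, so the clause is not triggered.

No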